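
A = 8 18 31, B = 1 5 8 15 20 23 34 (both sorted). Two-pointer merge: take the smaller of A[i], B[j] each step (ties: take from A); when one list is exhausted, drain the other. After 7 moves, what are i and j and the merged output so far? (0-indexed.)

i=0 j=0: A[i]=8>B[j]=1 take 1, j++
i=0 j=1: A[i]=8>B[j]=5 take 5, j++
i=0 j=2: A[i]=8<=B[j]=8 take 8, i++
i=1 j=2: A[i]=18>B[j]=8 take 8, j++
i=1 j=3: A[i]=18>B[j]=15 take 15, j++
i=1 j=4: A[i]=18<=B[j]=20 take 18, i++
i=2 j=4: A[i]=31>B[j]=20 take 20, j++

i=2, j=5, merged so far=[1, 5, 8, 8, 15, 18, 20]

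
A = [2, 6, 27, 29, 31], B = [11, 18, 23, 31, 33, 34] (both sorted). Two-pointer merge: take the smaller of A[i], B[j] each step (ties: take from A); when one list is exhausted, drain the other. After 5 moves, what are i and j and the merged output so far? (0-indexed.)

i=2, j=3, merged so far=[2, 6, 11, 18, 23]

[i=0,j=0] A[i]=2<=B[j]=11 take 2 → i++
[i=1,j=0] A[i]=6<=B[j]=11 take 6 → i++
[i=2,j=0] A[i]=27>B[j]=11 take 11 → j++
[i=2,j=1] A[i]=27>B[j]=18 take 18 → j++
[i=2,j=2] A[i]=27>B[j]=23 take 23 → j++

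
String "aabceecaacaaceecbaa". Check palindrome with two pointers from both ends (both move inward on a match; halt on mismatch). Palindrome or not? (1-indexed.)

[1,19] 'a'=='a' → l++,r--
[2,18] 'a'=='a' → l++,r--
[3,17] 'b'=='b' → l++,r--
[4,16] 'c'=='c' → l++,r--
[5,15] 'e'=='e' → l++,r--
[6,14] 'e'=='e' → l++,r--
[7,13] 'c'=='c' → l++,r--
[8,12] 'a'=='a' → l++,r--
[9,11] 'a'=='a' → l++,r--

palindrome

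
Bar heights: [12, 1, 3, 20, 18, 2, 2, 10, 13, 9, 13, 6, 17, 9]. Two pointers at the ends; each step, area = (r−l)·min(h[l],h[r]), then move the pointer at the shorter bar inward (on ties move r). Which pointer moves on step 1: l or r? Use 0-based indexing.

l=0 r=13: min(12,9)*13=117 best=117 *, r--

r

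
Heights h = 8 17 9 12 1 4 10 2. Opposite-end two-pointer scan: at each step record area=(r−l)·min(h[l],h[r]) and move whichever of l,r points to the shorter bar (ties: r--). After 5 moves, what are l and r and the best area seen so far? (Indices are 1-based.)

l=1 r=8: min(8,2)*7=14 best=14 *, r--
l=1 r=7: min(8,10)*6=48 best=48 *, l++
l=2 r=7: min(17,10)*5=50 best=50 *, r--
l=2 r=6: min(17,4)*4=16 best=50, r--
l=2 r=5: min(17,1)*3=3 best=50, r--

l=2, r=4, best area=50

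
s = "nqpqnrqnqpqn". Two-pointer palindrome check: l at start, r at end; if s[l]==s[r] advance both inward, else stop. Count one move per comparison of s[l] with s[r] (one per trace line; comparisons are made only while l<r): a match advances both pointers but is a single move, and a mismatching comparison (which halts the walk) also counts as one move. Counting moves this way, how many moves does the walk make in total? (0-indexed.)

6 moves

l=0 r=11: 'n'=='n', l++,r--
l=1 r=10: 'q'=='q', l++,r--
l=2 r=9: 'p'=='p', l++,r--
l=3 r=8: 'q'=='q', l++,r--
l=4 r=7: 'n'=='n', l++,r--
l=5 r=6: 'r'!='q', stop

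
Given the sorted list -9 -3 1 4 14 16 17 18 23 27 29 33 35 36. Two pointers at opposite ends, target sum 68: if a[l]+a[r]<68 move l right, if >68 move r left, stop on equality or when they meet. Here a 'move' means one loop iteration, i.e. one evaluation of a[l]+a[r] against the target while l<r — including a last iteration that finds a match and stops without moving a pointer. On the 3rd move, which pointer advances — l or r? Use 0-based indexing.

l

[0,13] -9+36=27 <68 → l++
[1,13] -3+36=33 <68 → l++
[2,13] 1+36=37 <68 → l++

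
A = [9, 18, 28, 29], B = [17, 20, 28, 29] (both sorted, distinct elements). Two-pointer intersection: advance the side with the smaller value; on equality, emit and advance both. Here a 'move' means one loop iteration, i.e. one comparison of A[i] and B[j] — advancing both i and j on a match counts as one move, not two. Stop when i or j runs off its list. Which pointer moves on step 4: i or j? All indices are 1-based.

[i=1,j=1] 9<17 → i++
[i=2,j=1] 18>17 → j++
[i=2,j=2] 18<20 → i++
[i=3,j=2] 28>20 → j++

j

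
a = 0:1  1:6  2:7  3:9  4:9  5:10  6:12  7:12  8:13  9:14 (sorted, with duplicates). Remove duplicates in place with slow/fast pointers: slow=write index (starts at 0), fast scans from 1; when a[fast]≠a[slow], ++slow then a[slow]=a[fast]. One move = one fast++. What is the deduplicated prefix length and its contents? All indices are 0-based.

(s=0,f=1) a[fast]=6≠a[slow]=1 write a[1]=6 → slow++,fast++
(s=1,f=2) a[fast]=7≠a[slow]=6 write a[2]=7 → slow++,fast++
(s=2,f=3) a[fast]=9≠a[slow]=7 write a[3]=9 → slow++,fast++
(s=3,f=4) a[fast]=9=a[slow] dup → fast++
(s=3,f=5) a[fast]=10≠a[slow]=9 write a[4]=10 → slow++,fast++
(s=4,f=6) a[fast]=12≠a[slow]=10 write a[5]=12 → slow++,fast++
(s=5,f=7) a[fast]=12=a[slow] dup → fast++
(s=5,f=8) a[fast]=13≠a[slow]=12 write a[6]=13 → slow++,fast++
(s=6,f=9) a[fast]=14≠a[slow]=13 write a[7]=14 → slow++,fast++

length 8; prefix = [1, 6, 7, 9, 10, 12, 13, 14]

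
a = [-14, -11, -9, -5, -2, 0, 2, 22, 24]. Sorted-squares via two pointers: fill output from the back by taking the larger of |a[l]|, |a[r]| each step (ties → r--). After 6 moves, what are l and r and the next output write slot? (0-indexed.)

l=4, r=6, next write slot=2

[0,8] |-14|<=|24| out[8]=576 → r--
[0,7] |-14|<=|22| out[7]=484 → r--
[0,6] |-14|>|2| out[6]=196 → l++
[1,6] |-11|>|2| out[5]=121 → l++
[2,6] |-9|>|2| out[4]=81 → l++
[3,6] |-5|>|2| out[3]=25 → l++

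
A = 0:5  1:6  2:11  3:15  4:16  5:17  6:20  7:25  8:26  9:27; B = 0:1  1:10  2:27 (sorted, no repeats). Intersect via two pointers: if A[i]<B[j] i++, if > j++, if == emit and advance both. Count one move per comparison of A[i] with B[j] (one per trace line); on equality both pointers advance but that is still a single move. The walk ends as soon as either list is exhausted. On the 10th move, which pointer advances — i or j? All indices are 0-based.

[i=0,j=0] 5>1 → j++
[i=0,j=1] 5<10 → i++
[i=1,j=1] 6<10 → i++
[i=2,j=1] 11>10 → j++
[i=2,j=2] 11<27 → i++
[i=3,j=2] 15<27 → i++
[i=4,j=2] 16<27 → i++
[i=5,j=2] 17<27 → i++
[i=6,j=2] 20<27 → i++
[i=7,j=2] 25<27 → i++

i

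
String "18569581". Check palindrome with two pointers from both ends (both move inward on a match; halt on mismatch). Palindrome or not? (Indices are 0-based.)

not a palindrome (mismatch at 3,4)

[0,7] '1'=='1' → l++,r--
[1,6] '8'=='8' → l++,r--
[2,5] '5'=='5' → l++,r--
[3,4] '6'!='9' → stop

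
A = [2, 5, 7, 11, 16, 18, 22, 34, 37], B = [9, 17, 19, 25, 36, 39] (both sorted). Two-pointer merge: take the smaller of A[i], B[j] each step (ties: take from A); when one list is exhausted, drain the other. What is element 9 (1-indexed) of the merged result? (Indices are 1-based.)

merged[9] = 19

i=1 j=1: A[i]=2<=B[j]=9 take 2, i++
i=2 j=1: A[i]=5<=B[j]=9 take 5, i++
i=3 j=1: A[i]=7<=B[j]=9 take 7, i++
i=4 j=1: A[i]=11>B[j]=9 take 9, j++
i=4 j=2: A[i]=11<=B[j]=17 take 11, i++
i=5 j=2: A[i]=16<=B[j]=17 take 16, i++
i=6 j=2: A[i]=18>B[j]=17 take 17, j++
i=6 j=3: A[i]=18<=B[j]=19 take 18, i++
i=7 j=3: A[i]=22>B[j]=19 take 19, j++
i=7 j=4: A[i]=22<=B[j]=25 take 22, i++
i=8 j=4: A[i]=34>B[j]=25 take 25, j++
i=8 j=5: A[i]=34<=B[j]=36 take 34, i++
i=9 j=5: A[i]=37>B[j]=36 take 36, j++
i=9 j=6: A[i]=37<=B[j]=39 take 37, i++
i=10 j=6: A done, take B[j]=39, j++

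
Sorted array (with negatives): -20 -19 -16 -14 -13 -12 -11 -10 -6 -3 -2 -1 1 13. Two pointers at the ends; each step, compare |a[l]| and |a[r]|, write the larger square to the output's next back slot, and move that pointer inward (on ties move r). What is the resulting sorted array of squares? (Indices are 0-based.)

[1, 1, 4, 9, 36, 100, 121, 144, 169, 169, 196, 256, 361, 400]

l=0 r=13: |-20|>|13| out[13]=400, l++
l=1 r=13: |-19|>|13| out[12]=361, l++
l=2 r=13: |-16|>|13| out[11]=256, l++
l=3 r=13: |-14|>|13| out[10]=196, l++
l=4 r=13: |-13|<=|13| out[9]=169, r--
l=4 r=12: |-13|>|1| out[8]=169, l++
l=5 r=12: |-12|>|1| out[7]=144, l++
l=6 r=12: |-11|>|1| out[6]=121, l++
l=7 r=12: |-10|>|1| out[5]=100, l++
l=8 r=12: |-6|>|1| out[4]=36, l++
l=9 r=12: |-3|>|1| out[3]=9, l++
l=10 r=12: |-2|>|1| out[2]=4, l++
l=11 r=12: |-1|<=|1| out[1]=1, r--
l=11 r=11: |-1|<=|-1| out[0]=1, r--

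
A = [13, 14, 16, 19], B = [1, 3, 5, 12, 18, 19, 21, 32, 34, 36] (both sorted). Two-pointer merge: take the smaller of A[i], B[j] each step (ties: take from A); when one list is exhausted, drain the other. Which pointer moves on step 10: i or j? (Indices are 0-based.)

j

i=0 j=0: A[i]=13>B[j]=1 take 1, j++
i=0 j=1: A[i]=13>B[j]=3 take 3, j++
i=0 j=2: A[i]=13>B[j]=5 take 5, j++
i=0 j=3: A[i]=13>B[j]=12 take 12, j++
i=0 j=4: A[i]=13<=B[j]=18 take 13, i++
i=1 j=4: A[i]=14<=B[j]=18 take 14, i++
i=2 j=4: A[i]=16<=B[j]=18 take 16, i++
i=3 j=4: A[i]=19>B[j]=18 take 18, j++
i=3 j=5: A[i]=19<=B[j]=19 take 19, i++
i=4 j=5: A done, take B[j]=19, j++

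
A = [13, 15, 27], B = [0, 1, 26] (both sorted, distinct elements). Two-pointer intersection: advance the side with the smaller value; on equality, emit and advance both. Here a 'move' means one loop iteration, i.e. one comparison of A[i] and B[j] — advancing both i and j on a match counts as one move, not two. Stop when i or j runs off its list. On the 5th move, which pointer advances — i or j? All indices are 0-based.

[i=0,j=0] 13>0 → j++
[i=0,j=1] 13>1 → j++
[i=0,j=2] 13<26 → i++
[i=1,j=2] 15<26 → i++
[i=2,j=2] 27>26 → j++

j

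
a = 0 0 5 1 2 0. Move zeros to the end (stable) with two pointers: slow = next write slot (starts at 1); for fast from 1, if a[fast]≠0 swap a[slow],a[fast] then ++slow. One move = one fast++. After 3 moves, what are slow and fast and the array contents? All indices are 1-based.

slow=1 fast=1: a[fast]=0, fast++
slow=1 fast=2: a[fast]=0, fast++
slow=1 fast=3: a[fast]=5≠0 swap→a[1]=5, slow++,fast++

slow=2, fast=4, a=[5, 0, 0, 1, 2, 0]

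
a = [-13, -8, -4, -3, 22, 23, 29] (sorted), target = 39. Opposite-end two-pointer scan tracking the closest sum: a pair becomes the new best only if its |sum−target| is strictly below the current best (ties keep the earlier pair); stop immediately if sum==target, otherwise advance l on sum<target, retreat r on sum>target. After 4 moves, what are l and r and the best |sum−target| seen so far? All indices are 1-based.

l=5, r=7, best |Δ|=13

l=1 r=7: -13+29=16 d=23 *, l++
l=2 r=7: -8+29=21 d=18 *, l++
l=3 r=7: -4+29=25 d=14 *, l++
l=4 r=7: -3+29=26 d=13 *, l++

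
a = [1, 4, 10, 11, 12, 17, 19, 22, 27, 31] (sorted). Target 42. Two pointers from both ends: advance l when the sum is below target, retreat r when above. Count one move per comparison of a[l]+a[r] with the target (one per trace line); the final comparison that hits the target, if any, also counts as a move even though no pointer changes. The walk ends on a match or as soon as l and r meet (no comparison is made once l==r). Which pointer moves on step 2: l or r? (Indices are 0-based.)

l=0 r=9: 1+31=32 <42, l++
l=1 r=9: 4+31=35 <42, l++

l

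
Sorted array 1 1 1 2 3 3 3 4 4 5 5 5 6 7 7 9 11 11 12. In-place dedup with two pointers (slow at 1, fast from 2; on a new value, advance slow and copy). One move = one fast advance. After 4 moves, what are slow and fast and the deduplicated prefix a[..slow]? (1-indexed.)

slow=3, fast=6, prefix=[1, 2, 3]

(s=1,f=2) a[fast]=1=a[slow] dup → fast++
(s=1,f=3) a[fast]=1=a[slow] dup → fast++
(s=1,f=4) a[fast]=2≠a[slow]=1 write a[2]=2 → slow++,fast++
(s=2,f=5) a[fast]=3≠a[slow]=2 write a[3]=3 → slow++,fast++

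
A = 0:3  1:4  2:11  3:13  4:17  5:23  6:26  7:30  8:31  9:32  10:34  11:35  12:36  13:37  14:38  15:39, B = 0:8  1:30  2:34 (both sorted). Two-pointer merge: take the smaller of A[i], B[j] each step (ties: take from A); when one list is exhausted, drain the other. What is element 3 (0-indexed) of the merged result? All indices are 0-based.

i=0 j=0: A[i]=3<=B[j]=8 take 3, i++
i=1 j=0: A[i]=4<=B[j]=8 take 4, i++
i=2 j=0: A[i]=11>B[j]=8 take 8, j++
i=2 j=1: A[i]=11<=B[j]=30 take 11, i++
i=3 j=1: A[i]=13<=B[j]=30 take 13, i++
i=4 j=1: A[i]=17<=B[j]=30 take 17, i++
i=5 j=1: A[i]=23<=B[j]=30 take 23, i++
i=6 j=1: A[i]=26<=B[j]=30 take 26, i++
i=7 j=1: A[i]=30<=B[j]=30 take 30, i++
i=8 j=1: A[i]=31>B[j]=30 take 30, j++
i=8 j=2: A[i]=31<=B[j]=34 take 31, i++
i=9 j=2: A[i]=32<=B[j]=34 take 32, i++
i=10 j=2: A[i]=34<=B[j]=34 take 34, i++
i=11 j=2: A[i]=35>B[j]=34 take 34, j++
i=11 j=3: B done, take A[i]=35, i++
i=12 j=3: B done, take A[i]=36, i++
i=13 j=3: B done, take A[i]=37, i++
i=14 j=3: B done, take A[i]=38, i++
i=15 j=3: B done, take A[i]=39, i++

merged[3] = 11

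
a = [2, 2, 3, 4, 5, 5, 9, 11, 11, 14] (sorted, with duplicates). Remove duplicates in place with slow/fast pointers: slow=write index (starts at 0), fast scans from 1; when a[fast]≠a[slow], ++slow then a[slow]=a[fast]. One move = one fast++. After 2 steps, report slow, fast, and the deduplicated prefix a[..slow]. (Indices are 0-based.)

(s=0,f=1) a[fast]=2=a[slow] dup → fast++
(s=0,f=2) a[fast]=3≠a[slow]=2 write a[1]=3 → slow++,fast++

slow=1, fast=3, prefix=[2, 3]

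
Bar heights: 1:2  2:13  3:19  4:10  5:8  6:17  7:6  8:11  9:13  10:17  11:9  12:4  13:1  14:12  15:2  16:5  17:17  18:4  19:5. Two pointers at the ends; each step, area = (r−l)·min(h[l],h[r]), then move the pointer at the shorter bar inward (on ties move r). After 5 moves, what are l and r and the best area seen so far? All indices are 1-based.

l=3, r=16, best area=238

[1,19] min(2,5)*18=36 best=36 * → l++
[2,19] min(13,5)*17=85 best=85 * → r--
[2,18] min(13,4)*16=64 best=85 → r--
[2,17] min(13,17)*15=195 best=195 * → l++
[3,17] min(19,17)*14=238 best=238 * → r--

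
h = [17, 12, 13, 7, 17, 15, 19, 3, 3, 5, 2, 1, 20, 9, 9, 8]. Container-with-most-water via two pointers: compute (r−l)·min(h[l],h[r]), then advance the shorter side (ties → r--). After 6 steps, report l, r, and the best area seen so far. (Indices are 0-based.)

[0,15] min(17,8)*15=120 best=120 * → r--
[0,14] min(17,9)*14=126 best=126 * → r--
[0,13] min(17,9)*13=117 best=126 → r--
[0,12] min(17,20)*12=204 best=204 * → l++
[1,12] min(12,20)*11=132 best=204 → l++
[2,12] min(13,20)*10=130 best=204 → l++

l=3, r=12, best area=204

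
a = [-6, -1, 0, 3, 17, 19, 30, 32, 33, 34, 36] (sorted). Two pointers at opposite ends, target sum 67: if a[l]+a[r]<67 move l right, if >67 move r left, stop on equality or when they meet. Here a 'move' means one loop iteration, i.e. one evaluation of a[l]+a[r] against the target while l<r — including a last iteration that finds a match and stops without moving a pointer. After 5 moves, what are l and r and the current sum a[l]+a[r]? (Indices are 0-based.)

[0,10] -6+36=30 <67 → l++
[1,10] -1+36=35 <67 → l++
[2,10] 0+36=36 <67 → l++
[3,10] 3+36=39 <67 → l++
[4,10] 17+36=53 <67 → l++

l=5, r=10, sum=55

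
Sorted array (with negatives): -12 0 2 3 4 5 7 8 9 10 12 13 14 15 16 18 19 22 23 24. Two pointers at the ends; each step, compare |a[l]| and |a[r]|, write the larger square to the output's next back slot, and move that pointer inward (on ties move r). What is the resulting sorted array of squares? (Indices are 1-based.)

[0, 4, 9, 16, 25, 49, 64, 81, 100, 144, 144, 169, 196, 225, 256, 324, 361, 484, 529, 576]

l=1 r=20: |-12|<=|24| out[20]=576, r--
l=1 r=19: |-12|<=|23| out[19]=529, r--
l=1 r=18: |-12|<=|22| out[18]=484, r--
l=1 r=17: |-12|<=|19| out[17]=361, r--
l=1 r=16: |-12|<=|18| out[16]=324, r--
l=1 r=15: |-12|<=|16| out[15]=256, r--
l=1 r=14: |-12|<=|15| out[14]=225, r--
l=1 r=13: |-12|<=|14| out[13]=196, r--
l=1 r=12: |-12|<=|13| out[12]=169, r--
l=1 r=11: |-12|<=|12| out[11]=144, r--
l=1 r=10: |-12|>|10| out[10]=144, l++
l=2 r=10: |0|<=|10| out[9]=100, r--
l=2 r=9: |0|<=|9| out[8]=81, r--
l=2 r=8: |0|<=|8| out[7]=64, r--
l=2 r=7: |0|<=|7| out[6]=49, r--
l=2 r=6: |0|<=|5| out[5]=25, r--
l=2 r=5: |0|<=|4| out[4]=16, r--
l=2 r=4: |0|<=|3| out[3]=9, r--
l=2 r=3: |0|<=|2| out[2]=4, r--
l=2 r=2: |0|<=|0| out[1]=0, r--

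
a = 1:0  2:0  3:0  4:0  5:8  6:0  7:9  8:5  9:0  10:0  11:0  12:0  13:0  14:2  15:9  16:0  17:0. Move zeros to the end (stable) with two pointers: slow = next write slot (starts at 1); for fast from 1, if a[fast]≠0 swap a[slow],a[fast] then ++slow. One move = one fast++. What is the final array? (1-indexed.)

(s=1,f=1) a[fast]=0 → fast++
(s=1,f=2) a[fast]=0 → fast++
(s=1,f=3) a[fast]=0 → fast++
(s=1,f=4) a[fast]=0 → fast++
(s=1,f=5) a[fast]=8≠0 swap→a[1]=8 → slow++,fast++
(s=2,f=6) a[fast]=0 → fast++
(s=2,f=7) a[fast]=9≠0 swap→a[2]=9 → slow++,fast++
(s=3,f=8) a[fast]=5≠0 swap→a[3]=5 → slow++,fast++
(s=4,f=9) a[fast]=0 → fast++
(s=4,f=10) a[fast]=0 → fast++
(s=4,f=11) a[fast]=0 → fast++
(s=4,f=12) a[fast]=0 → fast++
(s=4,f=13) a[fast]=0 → fast++
(s=4,f=14) a[fast]=2≠0 swap→a[4]=2 → slow++,fast++
(s=5,f=15) a[fast]=9≠0 swap→a[5]=9 → slow++,fast++
(s=6,f=16) a[fast]=0 → fast++
(s=6,f=17) a[fast]=0 → fast++

[8, 9, 5, 2, 9, 0, 0, 0, 0, 0, 0, 0, 0, 0, 0, 0, 0]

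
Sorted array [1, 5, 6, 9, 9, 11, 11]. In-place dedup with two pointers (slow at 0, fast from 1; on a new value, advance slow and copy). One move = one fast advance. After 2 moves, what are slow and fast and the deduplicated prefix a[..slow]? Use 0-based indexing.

slow=0 fast=1: a[fast]=5≠a[slow]=1 write a[1]=5, slow++,fast++
slow=1 fast=2: a[fast]=6≠a[slow]=5 write a[2]=6, slow++,fast++

slow=2, fast=3, prefix=[1, 5, 6]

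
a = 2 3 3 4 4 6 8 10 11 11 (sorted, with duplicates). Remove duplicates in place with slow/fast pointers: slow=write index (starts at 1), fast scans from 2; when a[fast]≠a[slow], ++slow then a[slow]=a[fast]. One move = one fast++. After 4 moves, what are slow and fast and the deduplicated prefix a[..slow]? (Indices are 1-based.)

(s=1,f=2) a[fast]=3≠a[slow]=2 write a[2]=3 → slow++,fast++
(s=2,f=3) a[fast]=3=a[slow] dup → fast++
(s=2,f=4) a[fast]=4≠a[slow]=3 write a[3]=4 → slow++,fast++
(s=3,f=5) a[fast]=4=a[slow] dup → fast++

slow=3, fast=6, prefix=[2, 3, 4]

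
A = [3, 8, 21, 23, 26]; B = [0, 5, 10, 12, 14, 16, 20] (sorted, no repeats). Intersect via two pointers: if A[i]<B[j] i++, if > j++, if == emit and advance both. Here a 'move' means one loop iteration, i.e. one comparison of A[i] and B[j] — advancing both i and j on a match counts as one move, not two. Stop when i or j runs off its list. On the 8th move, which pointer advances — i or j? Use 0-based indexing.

j

i=0 j=0: 3>0, j++
i=0 j=1: 3<5, i++
i=1 j=1: 8>5, j++
i=1 j=2: 8<10, i++
i=2 j=2: 21>10, j++
i=2 j=3: 21>12, j++
i=2 j=4: 21>14, j++
i=2 j=5: 21>16, j++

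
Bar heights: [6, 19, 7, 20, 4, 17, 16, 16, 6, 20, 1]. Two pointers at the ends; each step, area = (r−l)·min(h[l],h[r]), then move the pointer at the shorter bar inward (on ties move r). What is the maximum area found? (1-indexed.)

max area = 152

[1,11] min(6,1)*10=10 best=10 * → r--
[1,10] min(6,20)*9=54 best=54 * → l++
[2,10] min(19,20)*8=152 best=152 * → l++
[3,10] min(7,20)*7=49 best=152 → l++
[4,10] min(20,20)*6=120 best=152 → r--
[4,9] min(20,6)*5=30 best=152 → r--
[4,8] min(20,16)*4=64 best=152 → r--
[4,7] min(20,16)*3=48 best=152 → r--
[4,6] min(20,17)*2=34 best=152 → r--
[4,5] min(20,4)*1=4 best=152 → r--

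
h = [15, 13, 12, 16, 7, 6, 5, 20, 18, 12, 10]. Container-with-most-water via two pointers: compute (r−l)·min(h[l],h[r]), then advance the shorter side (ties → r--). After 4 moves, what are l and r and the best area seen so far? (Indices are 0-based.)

l=0 r=10: min(15,10)*10=100 best=100 *, r--
l=0 r=9: min(15,12)*9=108 best=108 *, r--
l=0 r=8: min(15,18)*8=120 best=120 *, l++
l=1 r=8: min(13,18)*7=91 best=120, l++

l=2, r=8, best area=120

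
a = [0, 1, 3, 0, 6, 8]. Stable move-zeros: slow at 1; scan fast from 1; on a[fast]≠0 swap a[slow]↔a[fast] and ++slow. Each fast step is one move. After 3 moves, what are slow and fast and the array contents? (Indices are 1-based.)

slow=1 fast=1: a[fast]=0, fast++
slow=1 fast=2: a[fast]=1≠0 swap→a[1]=1, slow++,fast++
slow=2 fast=3: a[fast]=3≠0 swap→a[2]=3, slow++,fast++

slow=3, fast=4, a=[1, 3, 0, 0, 6, 8]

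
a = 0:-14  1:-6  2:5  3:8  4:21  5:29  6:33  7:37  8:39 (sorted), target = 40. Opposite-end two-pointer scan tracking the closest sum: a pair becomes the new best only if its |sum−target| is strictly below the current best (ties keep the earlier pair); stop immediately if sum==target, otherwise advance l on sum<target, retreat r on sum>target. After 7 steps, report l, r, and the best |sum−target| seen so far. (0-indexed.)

l=4, r=5, best |Δ|=1

l=0 r=8: -14+39=25 d=15 *, l++
l=1 r=8: -6+39=33 d=7 *, l++
l=2 r=8: 5+39=44 d=4 *, r--
l=2 r=7: 5+37=42 d=2 *, r--
l=2 r=6: 5+33=38 d=2, l++
l=3 r=6: 8+33=41 d=1 *, r--
l=3 r=5: 8+29=37 d=3, l++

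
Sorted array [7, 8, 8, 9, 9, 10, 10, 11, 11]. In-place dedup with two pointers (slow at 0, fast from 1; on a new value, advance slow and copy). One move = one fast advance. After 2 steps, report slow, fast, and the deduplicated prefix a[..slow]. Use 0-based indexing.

slow=1, fast=3, prefix=[7, 8]

(s=0,f=1) a[fast]=8≠a[slow]=7 write a[1]=8 → slow++,fast++
(s=1,f=2) a[fast]=8=a[slow] dup → fast++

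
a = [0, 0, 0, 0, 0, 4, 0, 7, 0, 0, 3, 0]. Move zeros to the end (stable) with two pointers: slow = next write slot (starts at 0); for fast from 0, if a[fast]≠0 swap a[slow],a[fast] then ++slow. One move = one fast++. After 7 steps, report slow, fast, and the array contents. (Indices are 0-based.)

slow=1, fast=7, a=[4, 0, 0, 0, 0, 0, 0, 7, 0, 0, 3, 0]

slow=0 fast=0: a[fast]=0, fast++
slow=0 fast=1: a[fast]=0, fast++
slow=0 fast=2: a[fast]=0, fast++
slow=0 fast=3: a[fast]=0, fast++
slow=0 fast=4: a[fast]=0, fast++
slow=0 fast=5: a[fast]=4≠0 swap→a[0]=4, slow++,fast++
slow=1 fast=6: a[fast]=0, fast++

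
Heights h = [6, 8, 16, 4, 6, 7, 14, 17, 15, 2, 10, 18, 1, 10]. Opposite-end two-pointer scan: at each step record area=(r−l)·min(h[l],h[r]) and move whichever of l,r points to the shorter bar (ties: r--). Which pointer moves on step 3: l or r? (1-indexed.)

l=1 r=14: min(6,10)*13=78 best=78 *, l++
l=2 r=14: min(8,10)*12=96 best=96 *, l++
l=3 r=14: min(16,10)*11=110 best=110 *, r--

r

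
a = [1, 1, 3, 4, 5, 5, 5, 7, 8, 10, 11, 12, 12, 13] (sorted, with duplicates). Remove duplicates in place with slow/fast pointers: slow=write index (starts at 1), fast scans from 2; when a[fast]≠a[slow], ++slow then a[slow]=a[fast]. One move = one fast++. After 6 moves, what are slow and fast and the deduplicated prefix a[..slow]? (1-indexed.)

slow=1 fast=2: a[fast]=1=a[slow] dup, fast++
slow=1 fast=3: a[fast]=3≠a[slow]=1 write a[2]=3, slow++,fast++
slow=2 fast=4: a[fast]=4≠a[slow]=3 write a[3]=4, slow++,fast++
slow=3 fast=5: a[fast]=5≠a[slow]=4 write a[4]=5, slow++,fast++
slow=4 fast=6: a[fast]=5=a[slow] dup, fast++
slow=4 fast=7: a[fast]=5=a[slow] dup, fast++

slow=4, fast=8, prefix=[1, 3, 4, 5]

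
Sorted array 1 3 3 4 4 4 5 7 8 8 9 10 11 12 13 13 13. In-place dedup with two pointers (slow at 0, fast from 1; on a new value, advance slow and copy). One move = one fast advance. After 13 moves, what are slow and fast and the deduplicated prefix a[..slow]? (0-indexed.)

(s=0,f=1) a[fast]=3≠a[slow]=1 write a[1]=3 → slow++,fast++
(s=1,f=2) a[fast]=3=a[slow] dup → fast++
(s=1,f=3) a[fast]=4≠a[slow]=3 write a[2]=4 → slow++,fast++
(s=2,f=4) a[fast]=4=a[slow] dup → fast++
(s=2,f=5) a[fast]=4=a[slow] dup → fast++
(s=2,f=6) a[fast]=5≠a[slow]=4 write a[3]=5 → slow++,fast++
(s=3,f=7) a[fast]=7≠a[slow]=5 write a[4]=7 → slow++,fast++
(s=4,f=8) a[fast]=8≠a[slow]=7 write a[5]=8 → slow++,fast++
(s=5,f=9) a[fast]=8=a[slow] dup → fast++
(s=5,f=10) a[fast]=9≠a[slow]=8 write a[6]=9 → slow++,fast++
(s=6,f=11) a[fast]=10≠a[slow]=9 write a[7]=10 → slow++,fast++
(s=7,f=12) a[fast]=11≠a[slow]=10 write a[8]=11 → slow++,fast++
(s=8,f=13) a[fast]=12≠a[slow]=11 write a[9]=12 → slow++,fast++

slow=9, fast=14, prefix=[1, 3, 4, 5, 7, 8, 9, 10, 11, 12]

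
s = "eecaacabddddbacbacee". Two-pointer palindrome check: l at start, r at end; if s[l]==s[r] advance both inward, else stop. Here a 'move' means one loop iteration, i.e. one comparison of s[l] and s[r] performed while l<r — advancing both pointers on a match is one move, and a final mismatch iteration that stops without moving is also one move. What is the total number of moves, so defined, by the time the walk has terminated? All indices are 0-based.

[0,19] 'e'=='e' → l++,r--
[1,18] 'e'=='e' → l++,r--
[2,17] 'c'=='c' → l++,r--
[3,16] 'a'=='a' → l++,r--
[4,15] 'a'!='b' → stop

5 moves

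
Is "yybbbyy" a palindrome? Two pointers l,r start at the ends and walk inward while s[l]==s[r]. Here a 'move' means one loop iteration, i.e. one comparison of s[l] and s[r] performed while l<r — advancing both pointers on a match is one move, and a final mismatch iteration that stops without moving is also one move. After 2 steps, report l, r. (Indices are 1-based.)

l=3, r=5

l=1 r=7: 'y'=='y', l++,r--
l=2 r=6: 'y'=='y', l++,r--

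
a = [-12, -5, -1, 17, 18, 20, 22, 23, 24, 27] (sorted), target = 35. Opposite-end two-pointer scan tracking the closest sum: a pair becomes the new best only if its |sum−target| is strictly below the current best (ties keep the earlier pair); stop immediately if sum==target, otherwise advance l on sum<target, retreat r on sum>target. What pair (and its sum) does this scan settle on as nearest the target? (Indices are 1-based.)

[1,10] -12+27=15 d=20 * → l++
[2,10] -5+27=22 d=13 * → l++
[3,10] -1+27=26 d=9 * → l++
[4,10] 17+27=44 d=9 → r--
[4,9] 17+24=41 d=6 * → r--
[4,8] 17+23=40 d=5 * → r--
[4,7] 17+22=39 d=4 * → r--
[4,6] 17+20=37 d=2 * → r--
[4,5] 17+18=35 d=0 * → stop

pair (17, 18) with sum 35 (|Δ|=0)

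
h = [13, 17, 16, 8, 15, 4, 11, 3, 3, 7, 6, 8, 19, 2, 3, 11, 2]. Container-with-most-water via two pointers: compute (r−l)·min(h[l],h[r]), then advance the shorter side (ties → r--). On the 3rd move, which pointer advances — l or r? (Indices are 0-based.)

[0,16] min(13,2)*16=32 best=32 * → r--
[0,15] min(13,11)*15=165 best=165 * → r--
[0,14] min(13,3)*14=42 best=165 → r--

r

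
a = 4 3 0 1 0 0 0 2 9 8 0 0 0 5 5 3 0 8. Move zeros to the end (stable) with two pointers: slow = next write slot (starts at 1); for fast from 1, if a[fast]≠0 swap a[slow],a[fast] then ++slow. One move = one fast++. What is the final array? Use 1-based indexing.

(s=1,f=1) a[fast]=4≠0 swap→a[1]=4 → slow++,fast++
(s=2,f=2) a[fast]=3≠0 swap→a[2]=3 → slow++,fast++
(s=3,f=3) a[fast]=0 → fast++
(s=3,f=4) a[fast]=1≠0 swap→a[3]=1 → slow++,fast++
(s=4,f=5) a[fast]=0 → fast++
(s=4,f=6) a[fast]=0 → fast++
(s=4,f=7) a[fast]=0 → fast++
(s=4,f=8) a[fast]=2≠0 swap→a[4]=2 → slow++,fast++
(s=5,f=9) a[fast]=9≠0 swap→a[5]=9 → slow++,fast++
(s=6,f=10) a[fast]=8≠0 swap→a[6]=8 → slow++,fast++
(s=7,f=11) a[fast]=0 → fast++
(s=7,f=12) a[fast]=0 → fast++
(s=7,f=13) a[fast]=0 → fast++
(s=7,f=14) a[fast]=5≠0 swap→a[7]=5 → slow++,fast++
(s=8,f=15) a[fast]=5≠0 swap→a[8]=5 → slow++,fast++
(s=9,f=16) a[fast]=3≠0 swap→a[9]=3 → slow++,fast++
(s=10,f=17) a[fast]=0 → fast++
(s=10,f=18) a[fast]=8≠0 swap→a[10]=8 → slow++,fast++

[4, 3, 1, 2, 9, 8, 5, 5, 3, 8, 0, 0, 0, 0, 0, 0, 0, 0]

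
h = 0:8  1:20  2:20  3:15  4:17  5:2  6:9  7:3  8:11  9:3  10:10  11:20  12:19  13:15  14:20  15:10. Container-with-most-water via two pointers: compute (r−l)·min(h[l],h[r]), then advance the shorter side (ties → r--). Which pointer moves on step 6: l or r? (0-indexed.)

r

l=0 r=15: min(8,10)*15=120 best=120 *, l++
l=1 r=15: min(20,10)*14=140 best=140 *, r--
l=1 r=14: min(20,20)*13=260 best=260 *, r--
l=1 r=13: min(20,15)*12=180 best=260, r--
l=1 r=12: min(20,19)*11=209 best=260, r--
l=1 r=11: min(20,20)*10=200 best=260, r--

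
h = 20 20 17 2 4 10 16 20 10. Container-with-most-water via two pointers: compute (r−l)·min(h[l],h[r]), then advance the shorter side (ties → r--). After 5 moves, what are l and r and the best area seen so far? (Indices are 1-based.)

[1,9] min(20,10)*8=80 best=80 * → r--
[1,8] min(20,20)*7=140 best=140 * → r--
[1,7] min(20,16)*6=96 best=140 → r--
[1,6] min(20,10)*5=50 best=140 → r--
[1,5] min(20,4)*4=16 best=140 → r--

l=1, r=4, best area=140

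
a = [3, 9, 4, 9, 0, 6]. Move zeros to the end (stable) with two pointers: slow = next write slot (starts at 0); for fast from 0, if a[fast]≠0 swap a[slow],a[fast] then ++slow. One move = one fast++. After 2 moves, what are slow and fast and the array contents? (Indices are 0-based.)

(s=0,f=0) a[fast]=3≠0 swap→a[0]=3 → slow++,fast++
(s=1,f=1) a[fast]=9≠0 swap→a[1]=9 → slow++,fast++

slow=2, fast=2, a=[3, 9, 4, 9, 0, 6]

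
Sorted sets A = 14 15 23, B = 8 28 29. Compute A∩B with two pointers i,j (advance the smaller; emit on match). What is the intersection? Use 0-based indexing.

intersection = []

[i=0,j=0] 14>8 → j++
[i=0,j=1] 14<28 → i++
[i=1,j=1] 15<28 → i++
[i=2,j=1] 23<28 → i++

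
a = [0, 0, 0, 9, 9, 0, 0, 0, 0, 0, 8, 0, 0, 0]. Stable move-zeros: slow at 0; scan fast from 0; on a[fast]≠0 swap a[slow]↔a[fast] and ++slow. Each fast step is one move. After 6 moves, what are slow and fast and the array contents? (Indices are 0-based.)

(s=0,f=0) a[fast]=0 → fast++
(s=0,f=1) a[fast]=0 → fast++
(s=0,f=2) a[fast]=0 → fast++
(s=0,f=3) a[fast]=9≠0 swap→a[0]=9 → slow++,fast++
(s=1,f=4) a[fast]=9≠0 swap→a[1]=9 → slow++,fast++
(s=2,f=5) a[fast]=0 → fast++

slow=2, fast=6, a=[9, 9, 0, 0, 0, 0, 0, 0, 0, 0, 8, 0, 0, 0]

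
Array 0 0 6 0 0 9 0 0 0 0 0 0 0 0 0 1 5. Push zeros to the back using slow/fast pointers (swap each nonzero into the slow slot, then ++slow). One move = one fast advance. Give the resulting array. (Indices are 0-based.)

(s=0,f=0) a[fast]=0 → fast++
(s=0,f=1) a[fast]=0 → fast++
(s=0,f=2) a[fast]=6≠0 swap→a[0]=6 → slow++,fast++
(s=1,f=3) a[fast]=0 → fast++
(s=1,f=4) a[fast]=0 → fast++
(s=1,f=5) a[fast]=9≠0 swap→a[1]=9 → slow++,fast++
(s=2,f=6) a[fast]=0 → fast++
(s=2,f=7) a[fast]=0 → fast++
(s=2,f=8) a[fast]=0 → fast++
(s=2,f=9) a[fast]=0 → fast++
(s=2,f=10) a[fast]=0 → fast++
(s=2,f=11) a[fast]=0 → fast++
(s=2,f=12) a[fast]=0 → fast++
(s=2,f=13) a[fast]=0 → fast++
(s=2,f=14) a[fast]=0 → fast++
(s=2,f=15) a[fast]=1≠0 swap→a[2]=1 → slow++,fast++
(s=3,f=16) a[fast]=5≠0 swap→a[3]=5 → slow++,fast++

[6, 9, 1, 5, 0, 0, 0, 0, 0, 0, 0, 0, 0, 0, 0, 0, 0]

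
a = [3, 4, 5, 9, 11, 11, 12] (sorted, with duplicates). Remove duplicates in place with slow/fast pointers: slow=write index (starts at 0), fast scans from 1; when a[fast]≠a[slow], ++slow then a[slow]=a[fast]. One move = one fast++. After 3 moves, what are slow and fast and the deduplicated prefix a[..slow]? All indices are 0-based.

slow=3, fast=4, prefix=[3, 4, 5, 9]

slow=0 fast=1: a[fast]=4≠a[slow]=3 write a[1]=4, slow++,fast++
slow=1 fast=2: a[fast]=5≠a[slow]=4 write a[2]=5, slow++,fast++
slow=2 fast=3: a[fast]=9≠a[slow]=5 write a[3]=9, slow++,fast++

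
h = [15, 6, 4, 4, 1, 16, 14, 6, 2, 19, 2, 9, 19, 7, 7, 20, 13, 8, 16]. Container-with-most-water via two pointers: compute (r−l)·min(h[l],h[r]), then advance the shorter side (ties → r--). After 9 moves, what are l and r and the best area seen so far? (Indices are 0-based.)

l=6, r=15, best area=270

[0,18] min(15,16)*18=270 best=270 * → l++
[1,18] min(6,16)*17=102 best=270 → l++
[2,18] min(4,16)*16=64 best=270 → l++
[3,18] min(4,16)*15=60 best=270 → l++
[4,18] min(1,16)*14=14 best=270 → l++
[5,18] min(16,16)*13=208 best=270 → r--
[5,17] min(16,8)*12=96 best=270 → r--
[5,16] min(16,13)*11=143 best=270 → r--
[5,15] min(16,20)*10=160 best=270 → l++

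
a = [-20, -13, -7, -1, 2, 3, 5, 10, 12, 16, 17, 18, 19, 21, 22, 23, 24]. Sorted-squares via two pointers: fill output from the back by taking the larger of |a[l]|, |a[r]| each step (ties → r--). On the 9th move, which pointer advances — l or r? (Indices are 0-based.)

r

[0,16] |-20|<=|24| out[16]=576 → r--
[0,15] |-20|<=|23| out[15]=529 → r--
[0,14] |-20|<=|22| out[14]=484 → r--
[0,13] |-20|<=|21| out[13]=441 → r--
[0,12] |-20|>|19| out[12]=400 → l++
[1,12] |-13|<=|19| out[11]=361 → r--
[1,11] |-13|<=|18| out[10]=324 → r--
[1,10] |-13|<=|17| out[9]=289 → r--
[1,9] |-13|<=|16| out[8]=256 → r--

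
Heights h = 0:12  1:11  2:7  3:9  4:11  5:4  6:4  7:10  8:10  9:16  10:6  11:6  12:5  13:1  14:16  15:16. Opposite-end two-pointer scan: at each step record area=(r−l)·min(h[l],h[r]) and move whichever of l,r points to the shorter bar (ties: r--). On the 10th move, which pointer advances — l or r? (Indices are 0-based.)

r

l=0 r=15: min(12,16)*15=180 best=180 *, l++
l=1 r=15: min(11,16)*14=154 best=180, l++
l=2 r=15: min(7,16)*13=91 best=180, l++
l=3 r=15: min(9,16)*12=108 best=180, l++
l=4 r=15: min(11,16)*11=121 best=180, l++
l=5 r=15: min(4,16)*10=40 best=180, l++
l=6 r=15: min(4,16)*9=36 best=180, l++
l=7 r=15: min(10,16)*8=80 best=180, l++
l=8 r=15: min(10,16)*7=70 best=180, l++
l=9 r=15: min(16,16)*6=96 best=180, r--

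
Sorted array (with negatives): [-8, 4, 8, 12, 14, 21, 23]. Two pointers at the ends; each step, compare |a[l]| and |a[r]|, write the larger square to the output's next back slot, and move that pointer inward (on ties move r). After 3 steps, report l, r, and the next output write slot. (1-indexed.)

[1,7] |-8|<=|23| out[7]=529 → r--
[1,6] |-8|<=|21| out[6]=441 → r--
[1,5] |-8|<=|14| out[5]=196 → r--

l=1, r=4, next write slot=4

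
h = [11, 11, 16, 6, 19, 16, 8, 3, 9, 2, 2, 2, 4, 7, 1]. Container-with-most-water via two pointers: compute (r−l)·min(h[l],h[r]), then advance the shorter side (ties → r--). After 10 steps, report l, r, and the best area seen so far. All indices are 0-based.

l=1, r=5, best area=91

[0,14] min(11,1)*14=14 best=14 * → r--
[0,13] min(11,7)*13=91 best=91 * → r--
[0,12] min(11,4)*12=48 best=91 → r--
[0,11] min(11,2)*11=22 best=91 → r--
[0,10] min(11,2)*10=20 best=91 → r--
[0,9] min(11,2)*9=18 best=91 → r--
[0,8] min(11,9)*8=72 best=91 → r--
[0,7] min(11,3)*7=21 best=91 → r--
[0,6] min(11,8)*6=48 best=91 → r--
[0,5] min(11,16)*5=55 best=91 → l++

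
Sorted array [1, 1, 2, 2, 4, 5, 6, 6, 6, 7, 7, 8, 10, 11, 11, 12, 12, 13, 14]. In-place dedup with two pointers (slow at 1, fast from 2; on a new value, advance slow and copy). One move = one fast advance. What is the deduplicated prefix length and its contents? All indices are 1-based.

length 12; prefix = [1, 2, 4, 5, 6, 7, 8, 10, 11, 12, 13, 14]

(s=1,f=2) a[fast]=1=a[slow] dup → fast++
(s=1,f=3) a[fast]=2≠a[slow]=1 write a[2]=2 → slow++,fast++
(s=2,f=4) a[fast]=2=a[slow] dup → fast++
(s=2,f=5) a[fast]=4≠a[slow]=2 write a[3]=4 → slow++,fast++
(s=3,f=6) a[fast]=5≠a[slow]=4 write a[4]=5 → slow++,fast++
(s=4,f=7) a[fast]=6≠a[slow]=5 write a[5]=6 → slow++,fast++
(s=5,f=8) a[fast]=6=a[slow] dup → fast++
(s=5,f=9) a[fast]=6=a[slow] dup → fast++
(s=5,f=10) a[fast]=7≠a[slow]=6 write a[6]=7 → slow++,fast++
(s=6,f=11) a[fast]=7=a[slow] dup → fast++
(s=6,f=12) a[fast]=8≠a[slow]=7 write a[7]=8 → slow++,fast++
(s=7,f=13) a[fast]=10≠a[slow]=8 write a[8]=10 → slow++,fast++
(s=8,f=14) a[fast]=11≠a[slow]=10 write a[9]=11 → slow++,fast++
(s=9,f=15) a[fast]=11=a[slow] dup → fast++
(s=9,f=16) a[fast]=12≠a[slow]=11 write a[10]=12 → slow++,fast++
(s=10,f=17) a[fast]=12=a[slow] dup → fast++
(s=10,f=18) a[fast]=13≠a[slow]=12 write a[11]=13 → slow++,fast++
(s=11,f=19) a[fast]=14≠a[slow]=13 write a[12]=14 → slow++,fast++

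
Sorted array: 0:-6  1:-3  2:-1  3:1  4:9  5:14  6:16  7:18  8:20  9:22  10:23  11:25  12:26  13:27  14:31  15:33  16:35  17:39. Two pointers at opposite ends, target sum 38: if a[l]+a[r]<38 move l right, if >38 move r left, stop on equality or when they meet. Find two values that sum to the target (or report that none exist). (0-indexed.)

l=0 r=17: -6+39=33 <38, l++
l=1 r=17: -3+39=36 <38, l++
l=2 r=17: -1+39=38, found

(-1, 39)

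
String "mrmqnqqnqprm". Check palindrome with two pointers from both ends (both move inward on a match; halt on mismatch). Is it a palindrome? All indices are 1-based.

not a palindrome (mismatch at 3,10)

[1,12] 'm'=='m' → l++,r--
[2,11] 'r'=='r' → l++,r--
[3,10] 'm'!='p' → stop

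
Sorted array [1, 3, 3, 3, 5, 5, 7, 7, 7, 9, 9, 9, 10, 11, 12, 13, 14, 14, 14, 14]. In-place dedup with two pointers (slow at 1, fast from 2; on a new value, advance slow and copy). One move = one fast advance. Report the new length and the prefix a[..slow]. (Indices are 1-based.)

(s=1,f=2) a[fast]=3≠a[slow]=1 write a[2]=3 → slow++,fast++
(s=2,f=3) a[fast]=3=a[slow] dup → fast++
(s=2,f=4) a[fast]=3=a[slow] dup → fast++
(s=2,f=5) a[fast]=5≠a[slow]=3 write a[3]=5 → slow++,fast++
(s=3,f=6) a[fast]=5=a[slow] dup → fast++
(s=3,f=7) a[fast]=7≠a[slow]=5 write a[4]=7 → slow++,fast++
(s=4,f=8) a[fast]=7=a[slow] dup → fast++
(s=4,f=9) a[fast]=7=a[slow] dup → fast++
(s=4,f=10) a[fast]=9≠a[slow]=7 write a[5]=9 → slow++,fast++
(s=5,f=11) a[fast]=9=a[slow] dup → fast++
(s=5,f=12) a[fast]=9=a[slow] dup → fast++
(s=5,f=13) a[fast]=10≠a[slow]=9 write a[6]=10 → slow++,fast++
(s=6,f=14) a[fast]=11≠a[slow]=10 write a[7]=11 → slow++,fast++
(s=7,f=15) a[fast]=12≠a[slow]=11 write a[8]=12 → slow++,fast++
(s=8,f=16) a[fast]=13≠a[slow]=12 write a[9]=13 → slow++,fast++
(s=9,f=17) a[fast]=14≠a[slow]=13 write a[10]=14 → slow++,fast++
(s=10,f=18) a[fast]=14=a[slow] dup → fast++
(s=10,f=19) a[fast]=14=a[slow] dup → fast++
(s=10,f=20) a[fast]=14=a[slow] dup → fast++

length 10; prefix = [1, 3, 5, 7, 9, 10, 11, 12, 13, 14]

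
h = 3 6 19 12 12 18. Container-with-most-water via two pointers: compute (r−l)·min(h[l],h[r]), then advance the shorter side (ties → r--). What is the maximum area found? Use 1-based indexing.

max area = 54

[1,6] min(3,18)*5=15 best=15 * → l++
[2,6] min(6,18)*4=24 best=24 * → l++
[3,6] min(19,18)*3=54 best=54 * → r--
[3,5] min(19,12)*2=24 best=54 → r--
[3,4] min(19,12)*1=12 best=54 → r--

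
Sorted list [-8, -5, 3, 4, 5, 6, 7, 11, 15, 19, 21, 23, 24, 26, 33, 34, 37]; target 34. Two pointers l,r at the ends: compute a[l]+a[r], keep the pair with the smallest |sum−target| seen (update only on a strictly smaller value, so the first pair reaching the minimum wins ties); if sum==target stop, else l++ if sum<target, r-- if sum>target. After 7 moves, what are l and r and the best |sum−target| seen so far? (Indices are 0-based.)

l=4, r=13, best |Δ|=2

l=0 r=16: -8+37=29 d=5 *, l++
l=1 r=16: -5+37=32 d=2 *, l++
l=2 r=16: 3+37=40 d=6, r--
l=2 r=15: 3+34=37 d=3, r--
l=2 r=14: 3+33=36 d=2, r--
l=2 r=13: 3+26=29 d=5, l++
l=3 r=13: 4+26=30 d=4, l++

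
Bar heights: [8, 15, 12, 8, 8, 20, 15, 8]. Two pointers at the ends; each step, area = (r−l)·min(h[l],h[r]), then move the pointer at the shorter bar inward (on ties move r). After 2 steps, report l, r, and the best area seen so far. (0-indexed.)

l=1, r=6, best area=56

l=0 r=7: min(8,8)*7=56 best=56 *, r--
l=0 r=6: min(8,15)*6=48 best=56, l++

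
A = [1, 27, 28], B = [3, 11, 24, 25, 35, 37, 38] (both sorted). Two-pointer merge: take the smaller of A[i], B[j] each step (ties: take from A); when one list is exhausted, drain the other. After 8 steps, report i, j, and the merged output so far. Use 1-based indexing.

i=4, j=6, merged so far=[1, 3, 11, 24, 25, 27, 28, 35]

[i=1,j=1] A[i]=1<=B[j]=3 take 1 → i++
[i=2,j=1] A[i]=27>B[j]=3 take 3 → j++
[i=2,j=2] A[i]=27>B[j]=11 take 11 → j++
[i=2,j=3] A[i]=27>B[j]=24 take 24 → j++
[i=2,j=4] A[i]=27>B[j]=25 take 25 → j++
[i=2,j=5] A[i]=27<=B[j]=35 take 27 → i++
[i=3,j=5] A[i]=28<=B[j]=35 take 28 → i++
[i=4,j=5] A done, take B[j]=35 → j++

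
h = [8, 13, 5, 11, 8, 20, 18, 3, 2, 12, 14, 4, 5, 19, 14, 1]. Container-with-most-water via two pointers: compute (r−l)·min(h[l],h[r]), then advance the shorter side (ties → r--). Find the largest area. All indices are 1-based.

[1,16] min(8,1)*15=15 best=15 * → r--
[1,15] min(8,14)*14=112 best=112 * → l++
[2,15] min(13,14)*13=169 best=169 * → l++
[3,15] min(5,14)*12=60 best=169 → l++
[4,15] min(11,14)*11=121 best=169 → l++
[5,15] min(8,14)*10=80 best=169 → l++
[6,15] min(20,14)*9=126 best=169 → r--
[6,14] min(20,19)*8=152 best=169 → r--
[6,13] min(20,5)*7=35 best=169 → r--
[6,12] min(20,4)*6=24 best=169 → r--
[6,11] min(20,14)*5=70 best=169 → r--
[6,10] min(20,12)*4=48 best=169 → r--
[6,9] min(20,2)*3=6 best=169 → r--
[6,8] min(20,3)*2=6 best=169 → r--
[6,7] min(20,18)*1=18 best=169 → r--

max area = 169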